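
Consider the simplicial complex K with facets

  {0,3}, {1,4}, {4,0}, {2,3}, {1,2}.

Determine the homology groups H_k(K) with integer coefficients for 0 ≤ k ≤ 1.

We work with the vertex ordering 0 < 1 < 2 < 3 < 4. The simplices of K, each written with vertices in increasing order, are:

  0-simplices (5): [0], [1], [2], [3], [4]
  1-simplices (5): [0,3], [0,4], [1,2], [1,4], [2,3]

Hence C_0 ≅ Z^5, C_1 ≅ Z^5.

The boundary map ∂_1: C_1 → C_0 sends each edge [p,q] (with p < q) to q − p. For instance
  ∂[1,4] = [4] − [1].
The resulting 5×5 matrix has rank 4, and its Smith normal form has invariant factors (1,1,1,1).

Computing H_k = (kernel of ∂_k) / (image of ∂_{k+1}):

  H_0: rank C_0 − rank ∂_1 = 5 − 4 = 1, and the invariant factors of ∂_1 are all 1, so H_0 ≅ Z.
  H_1: rank ker ∂_1 − rank ∂_2 = (5 − 4) − 0 = 1, and there is no ∂_2, so H_1 ≅ Z.

As a check, the Euler characteristic is 5 − 5 = 0, which agrees with 1 − 1 = 0.

H_0 ≅ Z,  H_1 ≅ Z.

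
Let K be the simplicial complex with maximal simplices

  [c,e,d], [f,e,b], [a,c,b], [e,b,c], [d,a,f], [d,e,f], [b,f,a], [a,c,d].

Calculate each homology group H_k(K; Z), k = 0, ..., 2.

K has 6 vertices, 12 edges, 8 triangles.
rank ∂_0 = 0, rank ∂_1 = 5 ⇒ b_0 = 6 − 0 − 5 = 1; all invariant factors of ∂_1 are 1 so no torsion. So H_0 ≅ Z.
rank ∂_1 = 5, rank ∂_2 = 7 ⇒ b_1 = 12 − 5 − 7 = 0; all invariant factors of ∂_2 are 1 so no torsion. So H_1 ≅ 0.
rank ∂_2 = 7, rank ∂_3 = 0 ⇒ b_2 = 8 − 7 − 0 = 1. So H_2 ≅ Z.

H_0 = Z,  H_1 = 0,  H_2 = Z.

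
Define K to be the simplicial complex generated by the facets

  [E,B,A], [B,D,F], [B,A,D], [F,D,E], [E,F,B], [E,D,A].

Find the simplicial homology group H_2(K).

H_2 ≅ Z.

Fix the vertex order A < B < D < E < F and write every simplex with vertices in increasing order. Then dim K = 2 and the simplices of K are:

  0-simplices (5): A, B, D, E, F
  1-simplices (9): AB, AD, AE, BD, BE, BF, DE, DF, EF
  2-simplices (6): ABD, ABE, ADE, BDF, BEF, DEF

giving chain groups C_0 ≅ Z^5, C_1 ≅ Z^9, C_2 ≅ Z^6.

Boundary ∂_1: C_1 → C_0 maps an edge to its endpoints' difference, ∂[p,q] = q − p.
As a 5×9 matrix over Z this has rank 4, with invariant factors (1,1,1,1).

The boundary map ∂_2: C_2 → C_1 acts by ∂[p,q,r] = [q,r] − [p,r] + [p,q]. For instance
  ∂BDF = DF − BF + BD,
  ∂ADE = DE − AE + AD.
This gives a 9×6 integer matrix of rank 5; reducing to Smith normal form yields diagonal entries (1,1,1,1,1).

From H_k ≅ ker(∂_k) / im(∂_{k+1}) we obtain:

  H_2: rank ker ∂_2 − rank ∂_3 = (6 − 5) − 0 = 1, and there is no ∂_3, so H_2 = Z.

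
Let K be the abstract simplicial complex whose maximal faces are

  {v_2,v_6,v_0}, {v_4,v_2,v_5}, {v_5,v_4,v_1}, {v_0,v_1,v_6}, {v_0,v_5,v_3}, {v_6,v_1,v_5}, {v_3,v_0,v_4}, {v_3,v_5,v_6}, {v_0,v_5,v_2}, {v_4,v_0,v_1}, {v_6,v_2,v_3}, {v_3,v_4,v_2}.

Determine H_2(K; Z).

H_2 = 0.

We work with the vertex ordering v_0 < v_1 < v_2 < v_3 < v_4 < v_5 < v_6. The simplices of K, each written with vertices in increasing order, are:

  0-simplices (7): [v_0], [v_1], [v_2], [v_3], [v_4], [v_5], [v_6]
  1-simplices (18): (18 of them)
  2-simplices (12): (12 of them)

Hence C_0 ≅ Z^7, C_1 ≅ Z^18, C_2 ≅ Z^12.

Boundary ∂_1: C_1 → C_0 sends each edge [p,q] (with p < q) to q − p.
The resulting 7×18 matrix has rank 6, and its Smith normal form has invariant factors (1,1,1,1,1,1).

The boundary map ∂_2: C_2 → C_1 sends each 2-simplex [p,q,r] to [q,r] − [p,r] + [p,q]. For instance
  ∂[v_0,v_1,v_6] = [v_1,v_6] − [v_0,v_6] + [v_0,v_1],
  ∂[v_2,v_3,v_4] = [v_3,v_4] − [v_2,v_4] + [v_2,v_3].
The resulting 18×12 matrix has rank 12, and its Smith normal form has invariant factors (1,1,1,1,1,1,1,1,1,1,1,2).

Reading off H_k = ker ∂_k / im ∂_{k+1}:

  H_2: rank ker ∂_2 − rank ∂_3 = (12 − 12) − 0 = 0, and there is no ∂_3, so H_2 ≅ 0.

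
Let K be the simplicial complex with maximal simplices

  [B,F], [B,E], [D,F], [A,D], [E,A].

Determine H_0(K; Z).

H_0 ≅ Z.

K has 5 vertices, 5 edges.
rank ∂_0 = 0, rank ∂_1 = 4 ⇒ b_0 = 5 − 0 − 4 = 1; all invariant factors of ∂_1 are 1 so no torsion. So H_0 ≅ Z.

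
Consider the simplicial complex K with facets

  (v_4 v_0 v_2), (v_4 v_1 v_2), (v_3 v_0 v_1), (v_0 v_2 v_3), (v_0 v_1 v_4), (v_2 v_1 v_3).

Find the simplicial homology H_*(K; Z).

Fix the vertex order v_0 < v_1 < v_2 < v_3 < v_4 and write every simplex with vertices in increasing order. Then dim K = 2 and the simplices of K are:

  0-simplices (5): [v_0], [v_1], [v_2], [v_3], [v_4]
  1-simplices (9): [v_0,v_1], [v_0,v_2], [v_0,v_3], [v_0,v_4], [v_1,v_2], [v_1,v_3], [v_1,v_4], [v_2,v_3], [v_2,v_4]
  2-simplices (6): [v_0,v_1,v_3], [v_0,v_1,v_4], [v_0,v_2,v_3], [v_0,v_2,v_4], [v_1,v_2,v_3], [v_1,v_2,v_4]

giving chain groups C_0 ≅ Z^5, C_1 ≅ Z^9, C_2 ≅ Z^6.

Boundary ∂_1: C_1 → C_0 is given by ∂[p,q] = [q] − [p]. For instance
  ∂[v_0,v_2] = [v_2] − [v_0].
The 5×9 boundary matrix has rank 4 and Smith normal form diag(1,1,1,1).

∂_2: C_2 → C_1 acts by ∂[p,q,r] = [q,r] − [p,r] + [p,q]. For instance
  ∂[v_0,v_2,v_3] = [v_2,v_3] − [v_0,v_3] + [v_0,v_2],
  ∂[v_0,v_1,v_3] = [v_1,v_3] − [v_0,v_3] + [v_0,v_1].
The resulting 9×6 matrix has rank 5, and its Smith normal form has invariant factors (1,1,1,1,1).

From H_k ≅ ker(∂_k) / im(∂_{k+1}) we obtain:

  H_0: rank C_0 − rank ∂_1 = 5 − 4 = 1, and the invariant factors of ∂_1 are all 1, so H_0 = Z.
  H_1: rank ker ∂_1 − rank ∂_2 = (9 − 4) − 5 = 0, and the invariant factors of ∂_2 are all 1, so H_1 = 0.
  H_2: rank ker ∂_2 − rank ∂_3 = (6 − 5) − 0 = 1, and there is no ∂_3, so H_2 = Z.

As a check, the Euler characteristic is 5 − 9 + 6 = 2, which agrees with 1 − 0 + 1 = 2.

H_0 = Z,  H_1 = 0,  H_2 = Z.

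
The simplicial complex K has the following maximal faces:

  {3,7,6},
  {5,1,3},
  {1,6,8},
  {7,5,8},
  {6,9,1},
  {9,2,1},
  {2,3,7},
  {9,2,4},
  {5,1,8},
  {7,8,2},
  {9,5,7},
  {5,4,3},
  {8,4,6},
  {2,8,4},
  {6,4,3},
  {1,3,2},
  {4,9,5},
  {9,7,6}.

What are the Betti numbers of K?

K has 9 vertices, 27 edges, 18 triangles.
rank ∂_0 = 0, rank ∂_1 = 8 ⇒ b_0 = 9 − 0 − 8 = 1; all invariant factors of ∂_1 are 1 so no torsion. So H_0 ≅ Z.
rank ∂_1 = 8, rank ∂_2 = 17 ⇒ b_1 = 27 − 8 − 17 = 2; all invariant factors of ∂_2 are 1 so no torsion. So H_1 ≅ Z^2.
rank ∂_2 = 17, rank ∂_3 = 0 ⇒ b_2 = 18 − 17 − 0 = 1. So H_2 ≅ Z.

b_0 = 1, b_1 = 2, b_2 = 1.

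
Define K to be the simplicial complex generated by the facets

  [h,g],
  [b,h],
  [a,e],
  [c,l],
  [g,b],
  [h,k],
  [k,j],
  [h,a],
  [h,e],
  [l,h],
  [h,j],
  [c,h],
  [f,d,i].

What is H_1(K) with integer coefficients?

H_1 ≅ Z^4.

Fix the vertex order a < b < c < d < e < f < g < h < i < j < k < l and write every simplex with vertices in increasing order. Then dim K = 2 and the simplices of K are:

  0-simplices (12): a, b, c, d, e, f, g, h, i, j, k, l
  1-simplices (15): ae, ah, bg, bh, ch, cl, df, di, eh, fi, gh, hj, hk, hl, jk
  2-simplices (1): dfi

Hence C_0 ≅ Z^12, C_1 ≅ Z^15, C_2 ≅ Z^1.

Boundary ∂_1: C_1 → C_0 maps an edge to its endpoints' difference, ∂[p,q] = q − p. For instance
  ∂fi = i − f.
The resulting 12×15 matrix has rank 10, and its Smith normal form has invariant factors (1,1,1,1,1,1,1,1,1,1).

The boundary map ∂_2: C_2 → C_1 maps a triangle to the signed sum of its edges. For instance
  ∂dfi = fi − di + df.
The 15×1 boundary matrix has rank 1 and Smith normal form diag(1).

Reading off H_k = ker ∂_k / im ∂_{k+1}:

  H_1: rank ker ∂_1 − rank ∂_2 = (15 − 10) − 1 = 4, and the invariant factors of ∂_2 are all 1, so H_1 = Z^4.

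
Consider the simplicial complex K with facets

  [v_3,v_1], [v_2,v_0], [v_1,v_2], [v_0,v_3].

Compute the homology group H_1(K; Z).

H_1 = Z.

We work with the vertex ordering v_0 < v_1 < v_2 < v_3. The simplices of K, each written with vertices in increasing order, are:

  0-simplices (4): [v_0], [v_1], [v_2], [v_3]
  1-simplices (4): [v_0,v_2], [v_0,v_3], [v_1,v_2], [v_1,v_3]

so the chain groups are C_0 ≅ Z^4, C_1 ≅ Z^4.

The boundary map ∂_1: C_1 → C_0 is given by ∂[p,q] = [q] − [p]. For instance
  ∂[v_0,v_2] = [v_2] − [v_0].
The 4×4 boundary matrix has rank 3 and Smith normal form diag(1,1,1).

From H_k ≅ ker(∂_k) / im(∂_{k+1}) we obtain:

  H_1: rank ker ∂_1 − rank ∂_2 = (4 − 3) − 0 = 1, and there is no ∂_2, so H_1 ≅ Z.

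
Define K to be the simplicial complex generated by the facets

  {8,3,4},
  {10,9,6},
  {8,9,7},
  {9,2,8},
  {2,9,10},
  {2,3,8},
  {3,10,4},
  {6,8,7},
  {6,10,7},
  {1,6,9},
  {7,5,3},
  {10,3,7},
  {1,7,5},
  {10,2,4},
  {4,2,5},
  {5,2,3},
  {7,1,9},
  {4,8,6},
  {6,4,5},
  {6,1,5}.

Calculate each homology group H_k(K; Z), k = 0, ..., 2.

Fix the vertex order 1 < 2 < 3 < 4 < 5 < 6 < 7 < 8 < 9 < 10 and write every simplex with vertices in increasing order. Then dim K = 2 and the simplices of K are:

  0-simplices (10): [1], [2], [3], [4], [5], [6], [7], [8], [9], [10]
  1-simplices (30): (30 of them)
  2-simplices (20): (20 of them)

so the chain groups are C_0 ≅ Z^10, C_1 ≅ Z^30, C_2 ≅ Z^20.

∂_1: C_1 → C_0 is given by ∂[p,q] = [q] − [p]. For instance
  ∂[5,7] = [7] − [5].
The 10×30 boundary matrix has rank 9 and Smith normal form diag(1,1,1,1,1,1,1,1,1).

∂_2: C_2 → C_1 maps a triangle to the signed sum of its edges. For instance
  ∂[1,6,9] = [6,9] − [1,9] + [1,6],
  ∂[3,5,7] = [5,7] − [3,7] + [3,5].
As a 30×20 matrix over Z this has rank 20, with invariant factors (1,1,1,1,1,1,1,1,1,1,1,1,1,1,1,1,1,1,1,2).

Computing H_k = (kernel of ∂_k) / (image of ∂_{k+1}):

  H_0: rank C_0 − rank ∂_1 = 10 − 9 = 1, and the invariant factors of ∂_1 are all 1, so H_0 = Z.
  H_1: rank ker ∂_1 − rank ∂_2 = (30 − 9) − 20 = 1, and ∂_2 has invariant factor 2 > 1, so H_1 = Z × Z/2.
  H_2: rank ker ∂_2 − rank ∂_3 = (20 − 20) − 0 = 0, and there is no ∂_3, so H_2 = 0.

(K is a triangulation of the Klein bottle.)

H_0 = Z,  H_1 = Z × Z/2,  H_2 = 0.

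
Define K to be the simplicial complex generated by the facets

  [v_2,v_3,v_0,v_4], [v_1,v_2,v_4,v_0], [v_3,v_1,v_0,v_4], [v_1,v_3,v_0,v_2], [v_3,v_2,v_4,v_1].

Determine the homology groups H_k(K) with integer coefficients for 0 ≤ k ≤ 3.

We work with the vertex ordering v_0 < v_1 < v_2 < v_3 < v_4. The simplices of K, each written with vertices in increasing order, are:

  0-simplices (5): [v_0], [v_1], [v_2], [v_3], [v_4]
  1-simplices (10): [v_0,v_1], [v_0,v_2], [v_0,v_3], [v_0,v_4], [v_1,v_2], [v_1,v_3], [v_1,v_4], [v_2,v_3], [v_2,v_4], [v_3,v_4]
  2-simplices (10): [v_0,v_1,v_2], [v_0,v_1,v_3], [v_0,v_1,v_4], [v_0,v_2,v_3], [v_0,v_2,v_4], [v_0,v_3,v_4], [v_1,v_2,v_3], [v_1,v_2,v_4], [v_1,v_3,v_4], [v_2,v_3,v_4]
  3-simplices (5): [v_0,v_1,v_2,v_3], [v_0,v_1,v_2,v_4], [v_0,v_1,v_3,v_4], [v_0,v_2,v_3,v_4], [v_1,v_2,v_3,v_4]

so the chain groups are C_0 ≅ Z^5, C_1 ≅ Z^10, C_2 ≅ Z^10, C_3 ≅ Z^5.

The boundary map ∂_1: C_1 → C_0 is given by ∂[p,q] = [q] − [p].
The resulting 5×10 matrix has rank 4, and its Smith normal form has invariant factors (1,1,1,1).

The boundary map ∂_2: C_2 → C_1 sends each 2-simplex [p,q,r] to [q,r] − [p,r] + [p,q]. For instance
  ∂[v_1,v_2,v_3] = [v_2,v_3] − [v_1,v_3] + [v_1,v_2],
  ∂[v_0,v_1,v_4] = [v_1,v_4] − [v_0,v_4] + [v_0,v_1].
The 10×10 boundary matrix has rank 6 and Smith normal form diag(1,1,1,1,1,1).

The boundary map ∂_3: C_3 → C_2 sends each 3-simplex σ to the alternating sum Σ_i (−1)^i (σ with its i-th vertex removed). For instance
  ∂[v_0,v_2,v_3,v_4] = [v_2,v_3,v_4] − [v_0,v_3,v_4] + [v_0,v_2,v_4] − [v_0,v_2,v_3],
  ∂[v_0,v_1,v_2,v_4] = [v_1,v_2,v_4] − [v_0,v_2,v_4] + [v_0,v_1,v_4] − [v_0,v_1,v_2].
This gives a 10×5 integer matrix of rank 4; reducing to Smith normal form yields diagonal entries (1,1,1,1).

Now H_k = ker ∂_k / im ∂_{k+1}, so:

  H_0: rank C_0 − rank ∂_1 = 5 − 4 = 1, and the invariant factors of ∂_1 are all 1, so H_0 ≅ Z.
  H_1: rank ker ∂_1 − rank ∂_2 = (10 − 4) − 6 = 0, and the invariant factors of ∂_2 are all 1, so H_1 ≅ 0.
  H_2: rank ker ∂_2 − rank ∂_3 = (10 − 6) − 4 = 0, and the invariant factors of ∂_3 are all 1, so H_2 ≅ 0.
  H_3: rank ker ∂_3 − rank ∂_4 = (5 − 4) − 0 = 1, and there is no ∂_4, so H_3 ≅ Z.

As a check, the Euler characteristic is 5 − 10 + 10 − 5 = 0, which agrees with 1 − 0 + 0 − 1 = 0.

H_0 = Z,  H_1 = 0,  H_2 = 0,  H_3 = Z.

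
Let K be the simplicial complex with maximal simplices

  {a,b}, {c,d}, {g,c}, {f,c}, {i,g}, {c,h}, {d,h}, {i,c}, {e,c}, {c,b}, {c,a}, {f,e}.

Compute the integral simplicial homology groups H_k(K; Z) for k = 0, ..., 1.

H_0 ≅ Z,  H_1 ≅ Z^4.

Fix the vertex order a < b < c < d < e < f < g < h < i and write every simplex with vertices in increasing order. Then dim K = 1 and the simplices of K are:

  0-simplices (9): a, b, c, d, e, f, g, h, i
  1-simplices (12): ab, ac, bc, cd, ce, cf, cg, ch, ci, dh, ef, gi

giving chain groups C_0 ≅ Z^9, C_1 ≅ Z^12.

Boundary ∂_1: C_1 → C_0 is given by ∂[p,q] = [q] − [p]. For instance
  ∂ci = i − c.
The 9×12 boundary matrix has rank 8 and Smith normal form diag(1,1,1,1,1,1,1,1).

Now H_k = ker ∂_k / im ∂_{k+1}, so:

  H_0: rank C_0 − rank ∂_1 = 9 − 8 = 1, and the invariant factors of ∂_1 are all 1, so H_0 ≅ Z.
  H_1: rank ker ∂_1 − rank ∂_2 = (12 − 8) − 0 = 4, and there is no ∂_2, so H_1 ≅ Z^4.

As a check, the Euler characteristic is 9 − 12 = -3, which agrees with 1 − 4 = -3.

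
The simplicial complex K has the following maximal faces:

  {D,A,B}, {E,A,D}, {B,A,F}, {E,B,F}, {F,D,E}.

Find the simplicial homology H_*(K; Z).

H_0 = Z,  H_1 = Z,  H_2 = 0.

Fix the vertex order A < B < D < E < F and write every simplex with vertices in increasing order. Then dim K = 2 and the simplices of K are:

  0-simplices (5): A, B, D, E, F
  1-simplices (10): AB, AD, AE, AF, BD, BE, BF, DE, DF, EF
  2-simplices (5): ABD, ABF, ADE, BEF, DEF

Hence C_0 ≅ Z^5, C_1 ≅ Z^10, C_2 ≅ Z^5.

∂_1: C_1 → C_0 maps an edge to its endpoints' difference, ∂[p,q] = q − p. For instance
  ∂BD = D − B.
As a 5×10 matrix over Z this has rank 4, with invariant factors (1,1,1,1).

Boundary ∂_2: C_2 → C_1 sends each 2-simplex [p,q,r] to [q,r] − [p,r] + [p,q]. For instance
  ∂ADE = DE − AE + AD,
  ∂ABF = BF − AF + AB.
The 10×5 boundary matrix has rank 5 and Smith normal form diag(1,1,1,1,1).

From H_k ≅ ker(∂_k) / im(∂_{k+1}) we obtain:

  H_0: rank C_0 − rank ∂_1 = 5 − 4 = 1, and the invariant factors of ∂_1 are all 1, so H_0 = Z.
  H_1: rank ker ∂_1 − rank ∂_2 = (10 − 4) − 5 = 1, and the invariant factors of ∂_2 are all 1, so H_1 = Z.
  H_2: rank ker ∂_2 − rank ∂_3 = (5 − 5) − 0 = 0, and there is no ∂_3, so H_2 = 0.

As a check, the Euler characteristic is 5 − 10 + 5 = 0, which agrees with 1 − 1 + 0 = 0.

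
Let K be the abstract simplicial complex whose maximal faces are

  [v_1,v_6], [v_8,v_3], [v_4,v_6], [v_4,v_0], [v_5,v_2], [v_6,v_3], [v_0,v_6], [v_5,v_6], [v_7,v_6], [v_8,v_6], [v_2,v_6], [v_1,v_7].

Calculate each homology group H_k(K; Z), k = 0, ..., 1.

H_0 ≅ Z,  H_1 ≅ Z^4.

Order the vertices as v_0 < v_1 < v_2 < v_3 < v_4 < v_5 < v_6 < v_7 < v_8. Listing each simplex with vertices in this order, K has dimension 1 with simplices:

  0-simplices (9): [v_0], [v_1], [v_2], [v_3], [v_4], [v_5], [v_6], [v_7], [v_8]
  1-simplices (12): [v_0,v_4], [v_0,v_6], [v_1,v_6], [v_1,v_7], [v_2,v_5], [v_2,v_6], [v_3,v_6], [v_3,v_8], [v_4,v_6], [v_5,v_6], [v_6,v_7], [v_6,v_8]

so the chain groups are C_0 ≅ Z^9, C_1 ≅ Z^12.

Boundary ∂_1: C_1 → C_0 maps an edge to its endpoints' difference, ∂[p,q] = q − p. For instance
  ∂[v_0,v_6] = [v_6] − [v_0].
The resulting 9×12 matrix has rank 8, and its Smith normal form has invariant factors (1,1,1,1,1,1,1,1).

Reading off H_k = ker ∂_k / im ∂_{k+1}:

  H_0: rank C_0 − rank ∂_1 = 9 − 8 = 1, and the invariant factors of ∂_1 are all 1, so H_0 ≅ Z.
  H_1: rank ker ∂_1 − rank ∂_2 = (12 − 8) − 0 = 4, and there is no ∂_2, so H_1 ≅ Z^4.

As a check, the Euler characteristic is 9 − 12 = -3, which agrees with 1 − 4 = -3.
(K is a triangulation of a wedge of 4 circles.)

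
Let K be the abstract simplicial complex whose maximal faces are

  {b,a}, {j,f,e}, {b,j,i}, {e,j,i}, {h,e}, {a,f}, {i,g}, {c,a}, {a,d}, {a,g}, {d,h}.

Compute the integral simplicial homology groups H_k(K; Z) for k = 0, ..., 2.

Fix the vertex order a < b < c < d < e < f < g < h < i < j and write every simplex with vertices in increasing order. Then dim K = 2 and the simplices of K are:

  0-simplices (10): a, b, c, d, e, f, g, h, i, j
  1-simplices (15): ab, ac, ad, af, ag, bi, bj, dh, ef, eh, ei, ej, fj, gi, ij
  2-simplices (3): bij, efj, eij

Hence C_0 ≅ Z^10, C_1 ≅ Z^15, C_2 ≅ Z^3.

∂_1: C_1 → C_0 maps an edge to its endpoints' difference, ∂[p,q] = q − p. For instance
  ∂ac = c − a.
The 10×15 boundary matrix has rank 9 and Smith normal form diag(1,1,1,1,1,1,1,1,1).

Boundary ∂_2: C_2 → C_1 sends each 2-simplex [p,q,r] to [q,r] − [p,r] + [p,q]. For instance
  ∂bij = ij − bj + bi,
  ∂efj = fj − ej + ef.
The 15×3 boundary matrix has rank 3 and Smith normal form diag(1,1,1).

From H_k ≅ ker(∂_k) / im(∂_{k+1}) we obtain:

  H_0: rank C_0 − rank ∂_1 = 10 − 9 = 1, and the invariant factors of ∂_1 are all 1, so H_0 ≅ Z.
  H_1: rank ker ∂_1 − rank ∂_2 = (15 − 9) − 3 = 3, and the invariant factors of ∂_2 are all 1, so H_1 ≅ Z^3.
  H_2: rank ker ∂_2 − rank ∂_3 = (3 − 3) − 0 = 0, and there is no ∂_3, so H_2 ≅ 0.

H_0 = Z,  H_1 = Z^3,  H_2 = 0.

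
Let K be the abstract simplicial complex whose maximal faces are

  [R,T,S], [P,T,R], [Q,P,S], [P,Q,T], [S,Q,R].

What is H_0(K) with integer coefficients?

H_0 = Z.

Fix the vertex order P < Q < R < S < T and write every simplex with vertices in increasing order. Then dim K = 2 and the simplices of K are:

  0-simplices (5): P, Q, R, S, T
  1-simplices (10): PQ, PR, PS, PT, QR, QS, QT, RS, RT, ST
  2-simplices (5): PQS, PQT, PRT, QRS, RST

Hence C_0 ≅ Z^5, C_1 ≅ Z^10, C_2 ≅ Z^5.

The boundary map ∂_1: C_1 → C_0 sends each edge [p,q] (with p < q) to q − p. For instance
  ∂PR = R − P.
The resulting 5×10 matrix has rank 4, and its Smith normal form has invariant factors (1,1,1,1).

∂_2: C_2 → C_1 acts by ∂[p,q,r] = [q,r] − [p,r] + [p,q]. For instance
  ∂PRT = RT − PT + PR,
  ∂QRS = RS − QS + QR.
The resulting 10×5 matrix has rank 5, and its Smith normal form has invariant factors (1,1,1,1,1).

Computing H_k = (kernel of ∂_k) / (image of ∂_{k+1}):

  H_0: rank C_0 − rank ∂_1 = 5 − 4 = 1, and the invariant factors of ∂_1 are all 1, so H_0 = Z.

(K is a triangulation of the Möbius band.)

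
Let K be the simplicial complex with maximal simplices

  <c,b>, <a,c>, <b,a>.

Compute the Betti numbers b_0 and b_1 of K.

Take the total order a < b < c on the vertex set. Then K (dimension 1) consists of the simplices:

  0-simplices (3): a, b, c
  1-simplices (3): ab, ac, bc

so the chain groups are C_0 ≅ Z^3, C_1 ≅ Z^3.

The boundary map ∂_1: C_1 → C_0 is given by ∂[p,q] = [q] − [p].
As a 3×3 matrix over Z this has rank 2, with invariant factors (1,1).

From H_k ≅ ker(∂_k) / im(∂_{k+1}) we obtain:

  H_0: rank C_0 − rank ∂_1 = 3 − 2 = 1, and the invariant factors of ∂_1 are all 1, so H_0 = Z.
  H_1: rank ker ∂_1 − rank ∂_2 = (3 − 2) − 0 = 1, and there is no ∂_2, so H_1 = Z.

As a check, the Euler characteristic is 3 − 3 = 0, which agrees with 1 − 1 = 0.
(K is a triangulation of the circle S^1.)

Hence the Betti numbers are b_0 = 1, b_1 = 1.

b_0 = 1, b_1 = 1.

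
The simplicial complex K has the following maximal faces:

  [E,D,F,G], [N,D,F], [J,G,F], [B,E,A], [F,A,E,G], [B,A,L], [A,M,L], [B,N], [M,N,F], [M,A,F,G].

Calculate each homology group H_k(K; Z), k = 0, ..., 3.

H_0 = Z,  H_1 = Z,  H_2 = 0,  H_3 = 0.

Take the total order A < B < D < E < F < G < J < L < M < N on the vertex set. Then K (dimension 3) consists of the simplices:

  0-simplices (10): A, B, D, E, F, G, J, L, M, N
  1-simplices (23): AB, AE, AF, AG, AL, AM, BE, BL, BN, DE, DF, DG, DN, EF, EG, FG, FJ, FM, FN, GJ, GM, LM, MN
  2-simplices (16): ABE, ABL, AEF, AEG, AFG, AFM, AGM, ALM, DEF, DEG, DFG, DFN, EFG, FGJ, FGM, FMN
  3-simplices (3): AEFG, AFGM, DEFG

so the chain groups are C_0 ≅ Z^10, C_1 ≅ Z^23, C_2 ≅ Z^16, C_3 ≅ Z^3.

Boundary ∂_1: C_1 → C_0 maps an edge to its endpoints' difference, ∂[p,q] = q − p.
The 10×23 boundary matrix has rank 9 and Smith normal form diag(1,1,1,1,1,1,1,1,1).

The boundary map ∂_2: C_2 → C_1 maps a triangle to the signed sum of its edges. For instance
  ∂DEF = EF − DF + DE,
  ∂AGM = GM − AM + AG.
As a 23×16 matrix over Z this has rank 13, with invariant factors (1,1,1,1,1,1,1,1,1,1,1,1,1).

∂_3: C_3 → C_2 sends each 3-simplex σ to the alternating sum Σ_i (−1)^i (σ with its i-th vertex removed). For instance
  ∂AEFG = EFG − AFG + AEG − AEF,
  ∂AFGM = FGM − AGM + AFM − AFG.
As a 16×3 matrix over Z this has rank 3, with invariant factors (1,1,1).

From H_k ≅ ker(∂_k) / im(∂_{k+1}) we obtain:

  H_0: rank C_0 − rank ∂_1 = 10 − 9 = 1, and the invariant factors of ∂_1 are all 1, so H_0 = Z.
  H_1: rank ker ∂_1 − rank ∂_2 = (23 − 9) − 13 = 1, and the invariant factors of ∂_2 are all 1, so H_1 = Z.
  H_2: rank ker ∂_2 − rank ∂_3 = (16 − 13) − 3 = 0, and the invariant factors of ∂_3 are all 1, so H_2 = 0.
  H_3: rank ker ∂_3 − rank ∂_4 = (3 − 3) − 0 = 0, and there is no ∂_4, so H_3 = 0.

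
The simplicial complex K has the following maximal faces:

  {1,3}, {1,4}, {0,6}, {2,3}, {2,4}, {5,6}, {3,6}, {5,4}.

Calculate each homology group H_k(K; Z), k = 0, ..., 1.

Fix the vertex order 0 < 1 < 2 < 3 < 4 < 5 < 6 and write every simplex with vertices in increasing order. Then dim K = 1 and the simplices of K are:

  0-simplices (7): [0], [1], [2], [3], [4], [5], [6]
  1-simplices (8): [0,6], [1,3], [1,4], [2,3], [2,4], [3,6], [4,5], [5,6]

Hence C_0 ≅ Z^7, C_1 ≅ Z^8.

Boundary ∂_1: C_1 → C_0 is given by ∂[p,q] = [q] − [p].
As a 7×8 matrix over Z this has rank 6, with invariant factors (1,1,1,1,1,1).

Now H_k = ker ∂_k / im ∂_{k+1}, so:

  H_0: rank C_0 − rank ∂_1 = 7 − 6 = 1, and the invariant factors of ∂_1 are all 1, so H_0 ≅ Z.
  H_1: rank ker ∂_1 − rank ∂_2 = (8 − 6) − 0 = 2, and there is no ∂_2, so H_1 ≅ Z^2.

As a check, the Euler characteristic is 7 − 8 = -1, which agrees with 1 − 2 = -1.

H_0 ≅ Z,  H_1 ≅ Z^2.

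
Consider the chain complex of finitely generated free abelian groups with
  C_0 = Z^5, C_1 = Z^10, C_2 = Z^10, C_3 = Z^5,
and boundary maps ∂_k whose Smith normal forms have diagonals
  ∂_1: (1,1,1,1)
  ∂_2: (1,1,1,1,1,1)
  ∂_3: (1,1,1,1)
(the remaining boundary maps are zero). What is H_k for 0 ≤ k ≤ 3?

H_0: b_0 = 5 − 0 − 4 = 1; torsion from ∂_1 factors > 1: none. So H_0 = Z.
H_1: b_1 = 10 − 4 − 6 = 0; torsion from ∂_2 factors > 1: none. So H_1 = 0.
H_2: b_2 = 10 − 6 − 4 = 0; torsion from ∂_3 factors > 1: none. So H_2 = 0.
H_3: b_3 = 5 − 4 − 0 = 1; torsion from ∂_4 factors > 1: none. So H_3 = Z.

H_0 = Z,  H_1 = 0,  H_2 = 0,  H_3 = Z.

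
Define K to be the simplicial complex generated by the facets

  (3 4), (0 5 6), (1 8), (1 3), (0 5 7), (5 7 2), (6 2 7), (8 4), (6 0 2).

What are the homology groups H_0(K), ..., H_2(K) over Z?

K has 9 vertices, 14 edges, 5 triangles.
rank ∂_0 = 0, rank ∂_1 = 7 ⇒ b_0 = 9 − 0 − 7 = 2; all invariant factors of ∂_1 are 1 so no torsion. So H_0 = Z^2.
rank ∂_1 = 7, rank ∂_2 = 5 ⇒ b_1 = 14 − 7 − 5 = 2; all invariant factors of ∂_2 are 1 so no torsion. So H_1 = Z^2.
rank ∂_2 = 5, rank ∂_3 = 0 ⇒ b_2 = 5 − 5 − 0 = 0. So H_2 = 0.

H_0 ≅ Z^2,  H_1 ≅ Z^2,  H_2 = 0.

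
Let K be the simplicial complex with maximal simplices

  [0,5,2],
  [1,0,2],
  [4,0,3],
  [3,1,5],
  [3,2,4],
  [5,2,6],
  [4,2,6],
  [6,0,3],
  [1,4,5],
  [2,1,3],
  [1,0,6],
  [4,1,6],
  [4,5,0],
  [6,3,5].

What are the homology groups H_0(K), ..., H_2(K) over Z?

Take the total order 0 < 1 < 2 < 3 < 4 < 5 < 6 on the vertex set. Then K (dimension 2) consists of the simplices:

  0-simplices (7): [0], [1], [2], [3], [4], [5], [6]
  1-simplices (21): [0,1], [0,2], [0,3], [0,4], [0,5], [0,6], [1,2], [1,3], [1,4], [1,5], [1,6], [2,3], [2,4], [2,5], [2,6], [3,4], [3,5], [3,6], [4,5], [4,6], [5,6]
  2-simplices (14): [0,1,2], [0,1,6], [0,2,5], [0,3,4], [0,3,6], [0,4,5], [1,2,3], [1,3,5], [1,4,5], [1,4,6], [2,3,4], [2,4,6], [2,5,6], [3,5,6]

so the chain groups are C_0 ≅ Z^7, C_1 ≅ Z^21, C_2 ≅ Z^14.

The boundary map ∂_1: C_1 → C_0 maps an edge to its endpoints' difference, ∂[p,q] = q − p. For instance
  ∂[2,4] = [4] − [2].
The 7×21 boundary matrix has rank 6 and Smith normal form diag(1,1,1,1,1,1).

∂_2: C_2 → C_1 maps a triangle to the signed sum of its edges. For instance
  ∂[0,2,5] = [2,5] − [0,5] + [0,2],
  ∂[0,3,4] = [3,4] − [0,4] + [0,3].
This gives a 21×14 integer matrix of rank 13; reducing to Smith normal form yields diagonal entries (1,1,1,1,1,1,1,1,1,1,1,1,1).

Computing H_k = (kernel of ∂_k) / (image of ∂_{k+1}):

  H_0: rank C_0 − rank ∂_1 = 7 − 6 = 1, and the invariant factors of ∂_1 are all 1, so H_0 = Z.
  H_1: rank ker ∂_1 − rank ∂_2 = (21 − 6) − 13 = 2, and the invariant factors of ∂_2 are all 1, so H_1 = Z^2.
  H_2: rank ker ∂_2 − rank ∂_3 = (14 − 13) − 0 = 1, and there is no ∂_3, so H_2 = Z.

(K is a triangulation of the torus T^2.)

H_0 = Z,  H_1 = Z^2,  H_2 = Z.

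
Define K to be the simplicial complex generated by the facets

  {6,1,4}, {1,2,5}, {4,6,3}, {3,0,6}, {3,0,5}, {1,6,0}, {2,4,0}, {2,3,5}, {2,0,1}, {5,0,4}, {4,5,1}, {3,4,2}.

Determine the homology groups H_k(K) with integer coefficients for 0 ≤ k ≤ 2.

H_0 = Z,  H_1 = Z/2,  H_2 = 0.

Take the total order 0 < 1 < 2 < 3 < 4 < 5 < 6 on the vertex set. Then K (dimension 2) consists of the simplices:

  0-simplices (7): [0], [1], [2], [3], [4], [5], [6]
  1-simplices (18): [0,1], [0,2], [0,3], [0,4], [0,5], [0,6], [1,2], [1,4], [1,5], [1,6], [2,3], [2,4], [2,5], [3,4], [3,5], [3,6], [4,5], [4,6]
  2-simplices (12): [0,1,2], [0,1,6], [0,2,4], [0,3,5], [0,3,6], [0,4,5], [1,2,5], [1,4,5], [1,4,6], [2,3,4], [2,3,5], [3,4,6]

giving chain groups C_0 ≅ Z^7, C_1 ≅ Z^18, C_2 ≅ Z^12.

∂_1: C_1 → C_0 maps an edge to its endpoints' difference, ∂[p,q] = q − p. For instance
  ∂[0,6] = [6] − [0].
The resulting 7×18 matrix has rank 6, and its Smith normal form has invariant factors (1,1,1,1,1,1).

The boundary map ∂_2: C_2 → C_1 maps a triangle to the signed sum of its edges. For instance
  ∂[2,3,4] = [3,4] − [2,4] + [2,3],
  ∂[0,4,5] = [4,5] − [0,5] + [0,4].
This gives a 18×12 integer matrix of rank 12; reducing to Smith normal form yields diagonal entries (1,1,1,1,1,1,1,1,1,1,1,2).

From H_k ≅ ker(∂_k) / im(∂_{k+1}) we obtain:

  H_0: rank C_0 − rank ∂_1 = 7 − 6 = 1, and the invariant factors of ∂_1 are all 1, so H_0 = Z.
  H_1: rank ker ∂_1 − rank ∂_2 = (18 − 6) − 12 = 0, and ∂_2 has invariant factor 2 > 1, so H_1 = Z/2.
  H_2: rank ker ∂_2 − rank ∂_3 = (12 − 12) − 0 = 0, and there is no ∂_3, so H_2 = 0.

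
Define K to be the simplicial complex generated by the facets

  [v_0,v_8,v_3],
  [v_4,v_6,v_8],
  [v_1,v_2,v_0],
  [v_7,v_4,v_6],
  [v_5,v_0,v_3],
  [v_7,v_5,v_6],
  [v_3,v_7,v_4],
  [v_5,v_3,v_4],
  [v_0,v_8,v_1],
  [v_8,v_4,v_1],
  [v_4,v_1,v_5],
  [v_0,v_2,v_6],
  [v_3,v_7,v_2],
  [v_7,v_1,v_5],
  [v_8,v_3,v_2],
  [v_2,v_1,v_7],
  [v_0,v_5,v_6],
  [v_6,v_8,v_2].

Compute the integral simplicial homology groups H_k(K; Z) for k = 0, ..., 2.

H_0 ≅ Z,  H_1 ≅ Z ⊕ Z/2Z,  H_2 = 0.

Fix the vertex order v_0 < v_1 < v_2 < v_3 < v_4 < v_5 < v_6 < v_7 < v_8 and write every simplex with vertices in increasing order. Then dim K = 2 and the simplices of K are:

  0-simplices (9): [v_0], [v_1], [v_2], [v_3], [v_4], [v_5], [v_6], [v_7], [v_8]
  1-simplices (27): (27 of them)
  2-simplices (18): (18 of them)

so the chain groups are C_0 ≅ Z^9, C_1 ≅ Z^27, C_2 ≅ Z^18.

Boundary ∂_1: C_1 → C_0 is given by ∂[p,q] = [q] − [p]. For instance
  ∂[v_0,v_6] = [v_6] − [v_0].
The 9×27 boundary matrix has rank 8 and Smith normal form diag(1,1,1,1,1,1,1,1).

The boundary map ∂_2: C_2 → C_1 sends each 2-simplex [p,q,r] to [q,r] − [p,r] + [p,q]. For instance
  ∂[v_1,v_5,v_7] = [v_5,v_7] − [v_1,v_7] + [v_1,v_5],
  ∂[v_3,v_4,v_7] = [v_4,v_7] − [v_3,v_7] + [v_3,v_4].
This gives a 27×18 integer matrix of rank 18; reducing to Smith normal form yields diagonal entries (1,1,1,1,1,1,1,1,1,1,1,1,1,1,1,1,1,2).

Now H_k = ker ∂_k / im ∂_{k+1}, so:

  H_0: rank C_0 − rank ∂_1 = 9 − 8 = 1, and the invariant factors of ∂_1 are all 1, so H_0 = Z.
  H_1: rank ker ∂_1 − rank ∂_2 = (27 − 8) − 18 = 1, and ∂_2 has invariant factor 2 > 1, so H_1 = Z ⊕ Z/2Z.
  H_2: rank ker ∂_2 − rank ∂_3 = (18 − 18) − 0 = 0, and there is no ∂_3, so H_2 = 0.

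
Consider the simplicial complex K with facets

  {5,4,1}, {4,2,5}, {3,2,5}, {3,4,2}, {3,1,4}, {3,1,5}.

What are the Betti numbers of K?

b_0 = 1, b_1 = 0, b_2 = 1.

Take the total order 1 < 2 < 3 < 4 < 5 on the vertex set. Then K (dimension 2) consists of the simplices:

  0-simplices (5): [1], [2], [3], [4], [5]
  1-simplices (9): [1,3], [1,4], [1,5], [2,3], [2,4], [2,5], [3,4], [3,5], [4,5]
  2-simplices (6): [1,3,4], [1,3,5], [1,4,5], [2,3,4], [2,3,5], [2,4,5]

so the chain groups are C_0 ≅ Z^5, C_1 ≅ Z^9, C_2 ≅ Z^6.

∂_1: C_1 → C_0 is given by ∂[p,q] = [q] − [p]. For instance
  ∂[1,4] = [4] − [1].
As a 5×9 matrix over Z this has rank 4, with invariant factors (1,1,1,1).

The boundary map ∂_2: C_2 → C_1 sends each 2-simplex [p,q,r] to [q,r] − [p,r] + [p,q]. For instance
  ∂[2,4,5] = [4,5] − [2,5] + [2,4],
  ∂[2,3,4] = [3,4] − [2,4] + [2,3].
As a 9×6 matrix over Z this has rank 5, with invariant factors (1,1,1,1,1).

Computing H_k = (kernel of ∂_k) / (image of ∂_{k+1}):

  H_0: rank C_0 − rank ∂_1 = 5 − 4 = 1, and the invariant factors of ∂_1 are all 1, so H_0 = Z.
  H_1: rank ker ∂_1 − rank ∂_2 = (9 − 4) − 5 = 0, and the invariant factors of ∂_2 are all 1, so H_1 = 0.
  H_2: rank ker ∂_2 − rank ∂_3 = (6 − 5) − 0 = 1, and there is no ∂_3, so H_2 = Z.

As a check, the Euler characteristic is 5 − 9 + 6 = 2, which agrees with 1 − 0 + 1 = 2.

Hence the Betti numbers are b_0 = 1, b_1 = 0, b_2 = 1.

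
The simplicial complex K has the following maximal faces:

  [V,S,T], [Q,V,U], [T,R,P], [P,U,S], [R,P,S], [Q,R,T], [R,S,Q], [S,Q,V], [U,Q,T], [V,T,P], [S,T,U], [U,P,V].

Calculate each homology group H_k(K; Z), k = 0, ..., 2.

H_0 = Z,  H_1 = Z/2Z,  H_2 = 0.

Fix the vertex order P < Q < R < S < T < U < V and write every simplex with vertices in increasing order. Then dim K = 2 and the simplices of K are:

  0-simplices (7): P, Q, R, S, T, U, V
  1-simplices (18): PR, PS, PT, PU, PV, QR, QS, QT, QU, QV, RS, RT, ST, SU, SV, TU, TV, UV
  2-simplices (12): PRS, PRT, PSU, PTV, PUV, QRS, QRT, QSV, QTU, QUV, STU, STV

so the chain groups are C_0 ≅ Z^7, C_1 ≅ Z^18, C_2 ≅ Z^12.

∂_1: C_1 → C_0 maps an edge to its endpoints' difference, ∂[p,q] = q − p. For instance
  ∂SU = U − S.
As a 7×18 matrix over Z this has rank 6, with invariant factors (1,1,1,1,1,1).

Boundary ∂_2: C_2 → C_1 maps a triangle to the signed sum of its edges. For instance
  ∂QRS = RS − QS + QR,
  ∂PRS = RS − PS + PR.
The 18×12 boundary matrix has rank 12 and Smith normal form diag(1,1,1,1,1,1,1,1,1,1,1,2).

Reading off H_k = ker ∂_k / im ∂_{k+1}:

  H_0: rank C_0 − rank ∂_1 = 7 − 6 = 1, and the invariant factors of ∂_1 are all 1, so H_0 = Z.
  H_1: rank ker ∂_1 − rank ∂_2 = (18 − 6) − 12 = 0, and ∂_2 has invariant factor 2 > 1, so H_1 = Z/2Z.
  H_2: rank ker ∂_2 − rank ∂_3 = (12 − 12) − 0 = 0, and there is no ∂_3, so H_2 = 0.

As a check, the Euler characteristic is 7 − 18 + 12 = 1, which agrees with 1 − 0 + 0 = 1.
(K is a triangulation of the real projective plane RP^2.)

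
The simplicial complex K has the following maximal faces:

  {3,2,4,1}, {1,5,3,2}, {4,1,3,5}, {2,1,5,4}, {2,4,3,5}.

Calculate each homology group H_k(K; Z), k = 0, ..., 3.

Take the total order 1 < 2 < 3 < 4 < 5 on the vertex set. Then K (dimension 3) consists of the simplices:

  0-simplices (5): [1], [2], [3], [4], [5]
  1-simplices (10): [1,2], [1,3], [1,4], [1,5], [2,3], [2,4], [2,5], [3,4], [3,5], [4,5]
  2-simplices (10): [1,2,3], [1,2,4], [1,2,5], [1,3,4], [1,3,5], [1,4,5], [2,3,4], [2,3,5], [2,4,5], [3,4,5]
  3-simplices (5): [1,2,3,4], [1,2,3,5], [1,2,4,5], [1,3,4,5], [2,3,4,5]

Hence C_0 ≅ Z^5, C_1 ≅ Z^10, C_2 ≅ Z^10, C_3 ≅ Z^5.

∂_1: C_1 → C_0 sends each edge [p,q] (with p < q) to q − p.
This gives a 5×10 integer matrix of rank 4; reducing to Smith normal form yields diagonal entries (1,1,1,1).

Boundary ∂_2: C_2 → C_1 maps a triangle to the signed sum of its edges. For instance
  ∂[1,3,4] = [3,4] − [1,4] + [1,3],
  ∂[1,4,5] = [4,5] − [1,5] + [1,4].
This gives a 10×10 integer matrix of rank 6; reducing to Smith normal form yields diagonal entries (1,1,1,1,1,1).

The boundary map ∂_3: C_3 → C_2 sends each 3-simplex σ to the alternating sum Σ_i (−1)^i (σ with its i-th vertex removed). For instance
  ∂[1,3,4,5] = [3,4,5] − [1,4,5] + [1,3,5] − [1,3,4],
  ∂[1,2,4,5] = [2,4,5] − [1,4,5] + [1,2,5] − [1,2,4].
As a 10×5 matrix over Z this has rank 4, with invariant factors (1,1,1,1).

Reading off H_k = ker ∂_k / im ∂_{k+1}:

  H_0: rank C_0 − rank ∂_1 = 5 − 4 = 1, and the invariant factors of ∂_1 are all 1, so H_0 = Z.
  H_1: rank ker ∂_1 − rank ∂_2 = (10 − 4) − 6 = 0, and the invariant factors of ∂_2 are all 1, so H_1 = 0.
  H_2: rank ker ∂_2 − rank ∂_3 = (10 − 6) − 4 = 0, and the invariant factors of ∂_3 are all 1, so H_2 = 0.
  H_3: rank ker ∂_3 − rank ∂_4 = (5 − 4) − 0 = 1, and there is no ∂_4, so H_3 = Z.

H_0 = Z,  H_1 = 0,  H_2 = 0,  H_3 = Z.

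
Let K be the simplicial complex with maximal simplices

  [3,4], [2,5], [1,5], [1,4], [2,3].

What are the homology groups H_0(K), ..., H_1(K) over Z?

H_0 ≅ Z,  H_1 ≅ Z.

Fix the vertex order 1 < 2 < 3 < 4 < 5 and write every simplex with vertices in increasing order. Then dim K = 1 and the simplices of K are:

  0-simplices (5): [1], [2], [3], [4], [5]
  1-simplices (5): [1,4], [1,5], [2,3], [2,5], [3,4]

Hence C_0 ≅ Z^5, C_1 ≅ Z^5.

∂_1: C_1 → C_0 sends each edge [p,q] (with p < q) to q − p. For instance
  ∂[2,3] = [3] − [2].
The resulting 5×5 matrix has rank 4, and its Smith normal form has invariant factors (1,1,1,1).

Computing H_k = (kernel of ∂_k) / (image of ∂_{k+1}):

  H_0: rank C_0 − rank ∂_1 = 5 − 4 = 1, and the invariant factors of ∂_1 are all 1, so H_0 ≅ Z.
  H_1: rank ker ∂_1 − rank ∂_2 = (5 − 4) − 0 = 1, and there is no ∂_2, so H_1 ≅ Z.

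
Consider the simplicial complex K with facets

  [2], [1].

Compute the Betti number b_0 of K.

b_0 = 2.

K has 2 vertices.
rank ∂_0 = 0, rank ∂_1 = 0 ⇒ b_0 = 2 − 0 − 0 = 2. So H_0 = Z^2.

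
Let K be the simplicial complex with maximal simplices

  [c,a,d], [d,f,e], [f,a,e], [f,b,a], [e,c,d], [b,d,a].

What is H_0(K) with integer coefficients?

H_0 = Z.

We work with the vertex ordering a < b < c < d < e < f. The simplices of K, each written with vertices in increasing order, are:

  0-simplices (6): a, b, c, d, e, f
  1-simplices (12): ab, ac, ad, ae, af, bd, bf, cd, ce, de, df, ef
  2-simplices (6): abd, abf, acd, aef, cde, def

Hence C_0 ≅ Z^6, C_1 ≅ Z^12, C_2 ≅ Z^6.

Boundary ∂_1: C_1 → C_0 is given by ∂[p,q] = [q] − [p].
The 6×12 boundary matrix has rank 5 and Smith normal form diag(1,1,1,1,1).

The boundary map ∂_2: C_2 → C_1 maps a triangle to the signed sum of its edges. For instance
  ∂def = ef − df + de,
  ∂cde = de − ce + cd.
The 12×6 boundary matrix has rank 6 and Smith normal form diag(1,1,1,1,1,1).

From H_k ≅ ker(∂_k) / im(∂_{k+1}) we obtain:

  H_0: rank C_0 − rank ∂_1 = 6 − 5 = 1, and the invariant factors of ∂_1 are all 1, so H_0 ≅ Z.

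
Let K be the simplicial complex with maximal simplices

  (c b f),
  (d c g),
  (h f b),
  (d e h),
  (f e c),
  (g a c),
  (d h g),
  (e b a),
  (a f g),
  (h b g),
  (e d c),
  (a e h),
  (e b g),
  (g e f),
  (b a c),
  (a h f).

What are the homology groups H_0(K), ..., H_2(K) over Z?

Fix the vertex order a < b < c < d < e < f < g < h and write every simplex with vertices in increasing order. Then dim K = 2 and the simplices of K are:

  0-simplices (8): a, b, c, d, e, f, g, h
  1-simplices (24): ab, ac, ae, af, ag, ah, bc, be, bf, bg, bh, cd, ce, cf, cg, de, dg, dh, ef, eg, eh, fg, fh, gh
  2-simplices (16): abc, abe, acg, aeh, afg, afh, bcf, beg, bfh, bgh, cde, cdg, cef, deh, dgh, efg

Hence C_0 ≅ Z^8, C_1 ≅ Z^24, C_2 ≅ Z^16.

The boundary map ∂_1: C_1 → C_0 is given by ∂[p,q] = [q] − [p].
The resulting 8×24 matrix has rank 7, and its Smith normal form has invariant factors (1,1,1,1,1,1,1).

The boundary map ∂_2: C_2 → C_1 acts by ∂[p,q,r] = [q,r] − [p,r] + [p,q]. For instance
  ∂cde = de − ce + cd,
  ∂beg = eg − bg + be.
As a 24×16 matrix over Z this has rank 15, with invariant factors (1,1,1,1,1,1,1,1,1,1,1,1,1,1,1).

Now H_k = ker ∂_k / im ∂_{k+1}, so:

  H_0: rank C_0 − rank ∂_1 = 8 − 7 = 1, and the invariant factors of ∂_1 are all 1, so H_0 = Z.
  H_1: rank ker ∂_1 − rank ∂_2 = (24 − 7) − 15 = 2, and the invariant factors of ∂_2 are all 1, so H_1 = Z^2.
  H_2: rank ker ∂_2 − rank ∂_3 = (16 − 15) − 0 = 1, and there is no ∂_3, so H_2 = Z.

As a check, the Euler characteristic is 8 − 24 + 16 = 0, which agrees with 1 − 2 + 1 = 0.

H_0 ≅ Z,  H_1 ≅ Z^2,  H_2 ≅ Z.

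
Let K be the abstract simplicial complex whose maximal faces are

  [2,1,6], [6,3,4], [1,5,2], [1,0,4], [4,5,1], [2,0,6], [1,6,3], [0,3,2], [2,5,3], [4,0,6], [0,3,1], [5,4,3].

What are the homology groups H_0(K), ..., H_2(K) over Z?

H_0 ≅ Z,  H_1 ≅ Z/2Z,  H_2 = 0.

Take the total order 0 < 1 < 2 < 3 < 4 < 5 < 6 on the vertex set. Then K (dimension 2) consists of the simplices:

  0-simplices (7): [0], [1], [2], [3], [4], [5], [6]
  1-simplices (18): [0,1], [0,2], [0,3], [0,4], [0,6], [1,2], [1,3], [1,4], [1,5], [1,6], [2,3], [2,5], [2,6], [3,4], [3,5], [3,6], [4,5], [4,6]
  2-simplices (12): [0,1,3], [0,1,4], [0,2,3], [0,2,6], [0,4,6], [1,2,5], [1,2,6], [1,3,6], [1,4,5], [2,3,5], [3,4,5], [3,4,6]

Hence C_0 ≅ Z^7, C_1 ≅ Z^18, C_2 ≅ Z^12.

The boundary map ∂_1: C_1 → C_0 is given by ∂[p,q] = [q] − [p].
The 7×18 boundary matrix has rank 6 and Smith normal form diag(1,1,1,1,1,1).

Boundary ∂_2: C_2 → C_1 maps a triangle to the signed sum of its edges. For instance
  ∂[0,1,3] = [1,3] − [0,3] + [0,1],
  ∂[1,2,5] = [2,5] − [1,5] + [1,2].
The 18×12 boundary matrix has rank 12 and Smith normal form diag(1,1,1,1,1,1,1,1,1,1,1,2).

From H_k ≅ ker(∂_k) / im(∂_{k+1}) we obtain:

  H_0: rank C_0 − rank ∂_1 = 7 − 6 = 1, and the invariant factors of ∂_1 are all 1, so H_0 ≅ Z.
  H_1: rank ker ∂_1 − rank ∂_2 = (18 − 6) − 12 = 0, and ∂_2 has invariant factor 2 > 1, so H_1 ≅ Z/2Z.
  H_2: rank ker ∂_2 − rank ∂_3 = (12 − 12) − 0 = 0, and there is no ∂_3, so H_2 ≅ 0.

As a check, the Euler characteristic is 7 − 18 + 12 = 1, which agrees with 1 − 0 + 0 = 1.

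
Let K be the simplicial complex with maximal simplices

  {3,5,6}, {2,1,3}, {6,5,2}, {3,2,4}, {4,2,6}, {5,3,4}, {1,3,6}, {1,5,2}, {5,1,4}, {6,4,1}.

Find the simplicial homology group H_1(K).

Order the vertices as 1 < 2 < 3 < 4 < 5 < 6. Listing each simplex with vertices in this order, K has dimension 2 with simplices:

  0-simplices (6): [1], [2], [3], [4], [5], [6]
  1-simplices (15): [1,2], [1,3], [1,4], [1,5], [1,6], [2,3], [2,4], [2,5], [2,6], [3,4], [3,5], [3,6], [4,5], [4,6], [5,6]
  2-simplices (10): [1,2,3], [1,2,5], [1,3,6], [1,4,5], [1,4,6], [2,3,4], [2,4,6], [2,5,6], [3,4,5], [3,5,6]

so the chain groups are C_0 ≅ Z^6, C_1 ≅ Z^15, C_2 ≅ Z^10.

∂_1: C_1 → C_0 maps an edge to its endpoints' difference, ∂[p,q] = q − p. For instance
  ∂[4,5] = [5] − [4].
This gives a 6×15 integer matrix of rank 5; reducing to Smith normal form yields diagonal entries (1,1,1,1,1).

∂_2: C_2 → C_1 sends each 2-simplex [p,q,r] to [q,r] − [p,r] + [p,q]. For instance
  ∂[1,2,3] = [2,3] − [1,3] + [1,2],
  ∂[1,4,6] = [4,6] − [1,6] + [1,4].
The resulting 15×10 matrix has rank 10, and its Smith normal form has invariant factors (1,1,1,1,1,1,1,1,1,2).

Reading off H_k = ker ∂_k / im ∂_{k+1}:

  H_1: rank ker ∂_1 − rank ∂_2 = (15 − 5) − 10 = 0, and ∂_2 has invariant factor 2 > 1, so H_1 = Z/2Z.

(K is a triangulation of the real projective plane RP^2.)

H_1 ≅ Z/2Z.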